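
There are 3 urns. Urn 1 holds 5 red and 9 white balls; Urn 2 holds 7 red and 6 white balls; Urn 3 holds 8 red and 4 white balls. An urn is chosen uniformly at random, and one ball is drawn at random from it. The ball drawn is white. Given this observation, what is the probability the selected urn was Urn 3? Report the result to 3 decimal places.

P(white|Urn 1) = 0.6429; P(white|Urn 2) = 0.4615; P(white|Urn 3) = 0.3333.
Prior × likelihood for each source: 0.333333·0.6429=0.2143, 0.333333·0.4615=0.1538, 0.333333·0.3333=0.1111. Summing gives P(white) = 0.47924.
P(Urn 3 | white) = 0.1111 / 0.47924 = 0.232.

Posterior probability ≈ 0.232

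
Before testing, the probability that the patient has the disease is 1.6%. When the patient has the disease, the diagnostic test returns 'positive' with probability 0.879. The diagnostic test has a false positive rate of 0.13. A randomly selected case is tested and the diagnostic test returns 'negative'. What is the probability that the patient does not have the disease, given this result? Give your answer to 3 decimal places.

P(¬H | E) ≈ 0.998

Write H for 'the patient has the disease'. Prior odds H:¬H = 0.016/0.984 = 0.016260. For the 'negative' outcome, the likelihood ratio is 0.121/0.87 = 0.13908.
Posterior odds = 0.016260 × 0.13908 = 0.0022615, so P(H|E) = 0.0022615/(1+0.0022615) = 0.002. Then P(¬H|E) = 1 − 0.002 = 0.998.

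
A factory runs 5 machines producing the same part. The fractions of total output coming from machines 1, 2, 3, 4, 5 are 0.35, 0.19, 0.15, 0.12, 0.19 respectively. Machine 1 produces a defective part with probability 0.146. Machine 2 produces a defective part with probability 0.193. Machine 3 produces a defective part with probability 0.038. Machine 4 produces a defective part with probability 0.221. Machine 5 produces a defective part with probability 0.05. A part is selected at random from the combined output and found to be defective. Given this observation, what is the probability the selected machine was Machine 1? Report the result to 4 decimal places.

Tabulate prior·likelihood by source: [1] prior 0.35, lik 0.146, product 0.05110; [2] prior 0.19, lik 0.193, product 0.03667; [3] prior 0.15, lik 0.038, product 0.005700; [4] prior 0.12, lik 0.221, product 0.02652; [5] prior 0.19, lik 0.05, product 0.009500.
Normalizing constant = 0.12949; the posterior for Machine 1 is its product over the sum, 0.05110/0.12949 = 0.3946.

Posterior probability ≈ 0.3946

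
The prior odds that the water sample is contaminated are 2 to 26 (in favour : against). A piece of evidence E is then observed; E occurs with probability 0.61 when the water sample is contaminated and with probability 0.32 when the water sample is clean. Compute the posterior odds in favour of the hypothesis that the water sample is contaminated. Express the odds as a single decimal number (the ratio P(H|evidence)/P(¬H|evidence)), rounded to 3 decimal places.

Posterior odds ≈ 0.147

Prior odds = 2/26 = 0.076923. In log-odds, ln(0.076923) = -2.5649.
Add log likelihood ratio: ln(1.9062) = 0.64514.
Posterior log-odds = -1.9198, so posterior odds = exp(-1.9198) = 0.14663.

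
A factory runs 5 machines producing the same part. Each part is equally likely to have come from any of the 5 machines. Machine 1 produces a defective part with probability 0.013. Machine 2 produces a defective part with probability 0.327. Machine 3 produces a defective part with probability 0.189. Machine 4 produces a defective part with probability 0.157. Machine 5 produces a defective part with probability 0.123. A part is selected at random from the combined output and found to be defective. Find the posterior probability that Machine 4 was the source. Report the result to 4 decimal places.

P(defective|M1) = 0.013; P(defective|M2) = 0.327; P(defective|M3) = 0.189; P(defective|M4) = 0.157; P(defective|M5) = 0.123.
Prior × likelihood for each source: 0.2·0.013=0.002600, 0.2·0.327=0.06540, 0.2·0.189=0.03780, 0.2·0.157=0.03140, 0.2·0.123=0.02460. Summing gives P(defective) = 0.16180.
P(Machine 4 | defective) = 0.03140 / 0.16180 = 0.1941.

Posterior probability ≈ 0.1941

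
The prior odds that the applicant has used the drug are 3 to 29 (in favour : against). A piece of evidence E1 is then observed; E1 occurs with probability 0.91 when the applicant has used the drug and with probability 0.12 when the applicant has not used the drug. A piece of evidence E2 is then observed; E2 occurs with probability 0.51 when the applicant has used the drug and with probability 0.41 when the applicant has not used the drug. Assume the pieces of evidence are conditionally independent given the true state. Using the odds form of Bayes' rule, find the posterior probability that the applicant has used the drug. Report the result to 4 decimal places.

Posterior probability ≈ 0.4939

Prior odds = 3/29 = 0.10345.
Likelihood ratio for E1 = 0.91/0.12 = 7.5833.
Likelihood ratio for E2 = 0.51/0.41 = 1.2439.
Posterior odds = prior odds × LR₁ × LR₂ = 0.97582.
Posterior probability = odds/(1+odds) = 0.97582/1.9758 = 0.4939.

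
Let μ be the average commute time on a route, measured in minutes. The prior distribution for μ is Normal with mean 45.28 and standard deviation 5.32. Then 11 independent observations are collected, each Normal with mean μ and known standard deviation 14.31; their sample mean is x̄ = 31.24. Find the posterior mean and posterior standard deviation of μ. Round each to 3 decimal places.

With known σ, the Normal prior is conjugate. Weight on the data is w = (n/σ²)/(n/σ² + 1/τ₀²) = 0.0537172/(0.0537172+0.0353327) = 0.60323.
Posterior mean = w·x̄ + (1−w)·μ₀ = 0.60323·31.24 + 0.39677·45.28 = 36.811. Posterior variance = 1/(0.0537172+0.0353327) = 11.2297, so SD = 3.351.

Posterior mean ≈ 36.811; posterior SD ≈ 3.351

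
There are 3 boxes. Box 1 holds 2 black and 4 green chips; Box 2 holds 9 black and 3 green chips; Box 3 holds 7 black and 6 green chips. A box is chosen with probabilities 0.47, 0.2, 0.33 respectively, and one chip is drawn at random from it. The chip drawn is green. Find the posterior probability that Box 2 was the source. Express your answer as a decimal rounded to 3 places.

Posterior probability ≈ 0.097

P(green|Box 1) = 0.6667; P(green|Box 2) = 0.25; P(green|Box 3) = 0.4615.
Prior × likelihood for each source: 0.47·0.6667=0.3133, 0.2·0.25=0.05000, 0.33·0.4615=0.1523. Summing gives P(green) = 0.51564.
P(Box 2 | green) = 0.05000 / 0.51564 = 0.097.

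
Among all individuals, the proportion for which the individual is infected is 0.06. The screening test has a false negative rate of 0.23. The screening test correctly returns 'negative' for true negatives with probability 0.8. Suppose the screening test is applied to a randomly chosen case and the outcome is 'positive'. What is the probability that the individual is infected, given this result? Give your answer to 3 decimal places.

P(H | E) ≈ 0.197

Write H for 'the individual is infected'. Prior odds H:¬H = 0.06/0.94 = 0.063830. For the 'positive' outcome, the likelihood ratio is 0.77/0.2 = 3.8500.
Posterior odds = 0.063830 × 3.8500 = 0.24574, so P(H|E) = 0.24574/(1+0.24574) = 0.197.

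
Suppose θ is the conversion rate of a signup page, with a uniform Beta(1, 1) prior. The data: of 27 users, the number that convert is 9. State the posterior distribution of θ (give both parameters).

Posterior: Beta(10, 19)

The binomial likelihood is conjugate to the Beta prior: with 9 successes and 18 failures, the posterior is Beta(1+9, 1+18) = Beta(10, 19).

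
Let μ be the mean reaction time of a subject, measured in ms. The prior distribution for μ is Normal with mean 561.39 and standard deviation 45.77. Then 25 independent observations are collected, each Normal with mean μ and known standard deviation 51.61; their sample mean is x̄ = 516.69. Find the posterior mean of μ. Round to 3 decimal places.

Posterior mean ≈ 518.853

With known σ, the Normal prior is conjugate. Weight on the data is w = (n/σ²)/(n/σ² + 1/τ₀²) = 0.00938582/(0.00938582+0.00047735) = 0.95160.
Posterior mean = w·x̄ + (1−w)·μ₀ = 0.95160·516.69 + 0.048397·561.39 = 518.853.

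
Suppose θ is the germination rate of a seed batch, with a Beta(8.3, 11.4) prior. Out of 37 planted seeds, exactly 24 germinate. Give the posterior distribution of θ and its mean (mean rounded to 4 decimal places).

Posterior: Beta(32.3, 24.4); mean ≈ 0.5697

Observing 24 successes and 13 failures updates Beta(8.3, 11.4) by adding the success and failure counts to the two shape parameters: α = 8.3+24 = 32.3, β = 11.4+13 = 24.4.
E[θ | data] = 32.3/(32.3+24.4) = 0.5697.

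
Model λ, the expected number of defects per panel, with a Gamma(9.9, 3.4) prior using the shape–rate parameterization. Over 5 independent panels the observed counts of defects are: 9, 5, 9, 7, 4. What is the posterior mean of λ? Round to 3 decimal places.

Posterior mean ≈ 5.226

Total count ∑xᵢ = 34 over n = 5 panels.
Gamma is conjugate to the Poisson likelihood: posterior is Gamma(shape = 9.9+34 = 43.9, rate = 3.4+5 = 8.4).
Posterior mean = shape/rate = 43.9/8.4 = 5.226.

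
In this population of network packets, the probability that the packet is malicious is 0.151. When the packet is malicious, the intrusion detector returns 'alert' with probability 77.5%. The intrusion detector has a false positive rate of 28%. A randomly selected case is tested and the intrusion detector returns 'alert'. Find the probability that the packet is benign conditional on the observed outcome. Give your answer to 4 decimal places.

Let H be the event that the packet is malicious. P(H) = 0.151, so P(¬H) = 0.849. With E the 'alert' result, P(E|H) = 0.775 and P(E|¬H) = 0.28.
P(E) = 0.775·0.151 + 0.28·0.849 = 0.11703 + 0.23772 = 0.35475.
By Bayes' theorem, P(H|E) = 0.11703 / 0.35475 = 0.3299. Hence P(¬H|E) = 1 − 0.3299 = 0.6701.

P(¬H | E) ≈ 0.6701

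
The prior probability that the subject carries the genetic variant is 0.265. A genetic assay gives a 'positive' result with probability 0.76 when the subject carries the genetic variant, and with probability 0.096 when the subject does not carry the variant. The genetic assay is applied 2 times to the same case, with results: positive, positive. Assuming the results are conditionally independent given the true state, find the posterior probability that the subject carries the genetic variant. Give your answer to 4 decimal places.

Posterior P(H) ≈ 0.9576

With H the event that the subject carries the genetic variant, the joint likelihood of the observed sequence is P(data|H) = 0.76·0.76 = 0.57760 and P(data|¬H) = 0.096·0.096 = 0.0092160.
Bayes: P(H|data) = 0.265·0.57760 / (0.265·0.57760 + 0.735·0.0092160) = 0.15306/0.15984 = 0.9576.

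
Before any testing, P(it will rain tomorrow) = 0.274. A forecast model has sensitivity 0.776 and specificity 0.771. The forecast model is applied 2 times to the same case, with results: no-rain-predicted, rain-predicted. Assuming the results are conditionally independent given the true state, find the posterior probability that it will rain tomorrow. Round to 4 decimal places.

Posterior P(H) ≈ 0.2709

Let H be the event that it will rain tomorrow; start with P(H) = 0.274. P('rain-predicted'|H) = 0.776, P('rain-predicted'|¬H) = 0.229.
Update on result 1 ('no-rain-predicted'): P(H) ← 0.224·0.2740 / (0.224·0.2740 + 0.771·0.7260) = 0.061376/0.62112 = 0.0988.
Update on result 2 ('rain-predicted'): P(H) ← 0.776·0.0988 / (0.776·0.0988 + 0.229·0.9012) = 0.076680/0.28305 = 0.2709.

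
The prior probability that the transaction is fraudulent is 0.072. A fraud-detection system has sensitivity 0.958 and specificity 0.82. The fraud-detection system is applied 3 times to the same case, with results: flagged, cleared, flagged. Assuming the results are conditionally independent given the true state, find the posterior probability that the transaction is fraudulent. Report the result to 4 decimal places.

Posterior P(H) ≈ 0.1012

Let H be the event that the transaction is fraudulent; start with P(H) = 0.072. P('flagged'|H) = 0.958, P('flagged'|¬H) = 0.18.
Update on result 1 ('flagged'): P(H) ← 0.958·0.0720 / (0.958·0.0720 + 0.18·0.9280) = 0.068976/0.23602 = 0.2923.
Update on result 2 ('cleared'): P(H) ← 0.042·0.2923 / (0.042·0.2923 + 0.82·0.7077) = 0.012275/0.59263 = 0.0207.
Update on result 3 ('flagged'): P(H) ← 0.958·0.0207 / (0.958·0.0207 + 0.18·0.9793) = 0.019842/0.19611 = 0.1012.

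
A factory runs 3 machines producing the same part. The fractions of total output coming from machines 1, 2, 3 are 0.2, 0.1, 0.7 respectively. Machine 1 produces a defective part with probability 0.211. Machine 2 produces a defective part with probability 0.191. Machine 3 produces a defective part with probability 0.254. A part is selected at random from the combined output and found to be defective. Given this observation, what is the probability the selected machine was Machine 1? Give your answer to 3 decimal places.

Posterior probability ≈ 0.176

Tabulate prior·likelihood by source: [1] prior 0.2, lik 0.211, product 0.04220; [2] prior 0.1, lik 0.191, product 0.01910; [3] prior 0.7, lik 0.254, product 0.1778.
Normalizing constant = 0.23910; the posterior for Machine 1 is its product over the sum, 0.04220/0.23910 = 0.176.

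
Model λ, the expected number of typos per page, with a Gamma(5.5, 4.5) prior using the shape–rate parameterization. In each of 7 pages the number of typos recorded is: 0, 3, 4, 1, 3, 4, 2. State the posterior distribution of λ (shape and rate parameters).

Total count ∑xᵢ = 17 over n = 7 pages.
Gamma is conjugate to the Poisson likelihood: posterior is Gamma(shape = 5.5+17 = 22.5, rate = 4.5+7 = 11.5).

Posterior: Gamma(shape=22.5, rate=11.5)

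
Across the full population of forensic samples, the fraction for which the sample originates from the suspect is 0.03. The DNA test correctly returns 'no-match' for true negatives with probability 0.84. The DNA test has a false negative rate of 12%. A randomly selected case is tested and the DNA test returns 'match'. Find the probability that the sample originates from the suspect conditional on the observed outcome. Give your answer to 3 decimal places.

P(H | E) ≈ 0.145

Write H for 'the sample originates from the suspect'. Prior odds H:¬H = 0.03/0.97 = 0.030928. For the 'match' outcome, the likelihood ratio is 0.88/0.16 = 5.5000.
Posterior odds = 0.030928 × 5.5000 = 0.17010, so P(H|E) = 0.17010/(1+0.17010) = 0.145.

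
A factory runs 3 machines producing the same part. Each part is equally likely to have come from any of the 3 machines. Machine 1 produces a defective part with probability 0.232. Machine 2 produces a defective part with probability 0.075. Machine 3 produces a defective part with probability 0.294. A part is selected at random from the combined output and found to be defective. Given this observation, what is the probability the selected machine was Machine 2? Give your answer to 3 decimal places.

Tabulate prior·likelihood by source: [1] prior 0.333333, lik 0.232, product 0.07733; [2] prior 0.333333, lik 0.075, product 0.02500; [3] prior 0.333333, lik 0.294, product 0.09800.
Normalizing constant = 0.20033; the posterior for Machine 2 is its product over the sum, 0.02500/0.20033 = 0.125.

Posterior probability ≈ 0.125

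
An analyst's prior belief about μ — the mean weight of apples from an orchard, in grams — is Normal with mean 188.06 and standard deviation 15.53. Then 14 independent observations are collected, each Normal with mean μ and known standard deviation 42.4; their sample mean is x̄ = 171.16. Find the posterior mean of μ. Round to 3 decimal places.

Prior precision 1/τ₀² = 1/15.53² = 0.00414627; data precision n/σ² = 14/42.4² = 0.00778747.
Posterior precision = 0.00414627 + 0.00778747 = 0.0119337.
Posterior mean = (0.00414627·188.06 + 0.00778747·171.16) / 0.0119337 = 177.032.

Posterior mean ≈ 177.032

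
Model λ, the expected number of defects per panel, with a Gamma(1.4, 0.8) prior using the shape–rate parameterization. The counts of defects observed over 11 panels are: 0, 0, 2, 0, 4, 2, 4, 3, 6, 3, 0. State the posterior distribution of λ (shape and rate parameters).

The Poisson likelihood adds the total count to the shape and the number of exposure periods to the rate. Here ∑xᵢ = 24 and n = 11, so shape 1.4→25.4 and rate 0.8→11.8.

Posterior: Gamma(shape=25.4, rate=11.8)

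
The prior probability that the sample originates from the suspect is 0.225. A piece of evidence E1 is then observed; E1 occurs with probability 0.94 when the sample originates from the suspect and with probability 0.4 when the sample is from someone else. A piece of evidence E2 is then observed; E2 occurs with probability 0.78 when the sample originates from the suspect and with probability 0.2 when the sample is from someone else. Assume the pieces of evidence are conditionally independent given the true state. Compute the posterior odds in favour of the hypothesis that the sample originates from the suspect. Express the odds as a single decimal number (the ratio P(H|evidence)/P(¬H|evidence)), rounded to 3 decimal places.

Posterior odds ≈ 2.661

Prior odds = 0.225/(1−0.225) = 0.29032. In log-odds, ln(0.29032) = -1.2368.
Add log likelihood ratios: ln(2.3500) + ln(3.9000) = 2.2154.
Posterior log-odds = 0.97863, so posterior odds = exp(0.97863) = 2.6608.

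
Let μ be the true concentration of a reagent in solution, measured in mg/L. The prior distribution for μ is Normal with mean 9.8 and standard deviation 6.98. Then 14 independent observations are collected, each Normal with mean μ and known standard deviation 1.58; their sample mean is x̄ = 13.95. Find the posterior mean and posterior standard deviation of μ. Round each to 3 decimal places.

With known σ, the Normal prior is conjugate. Weight on the data is w = (n/σ²)/(n/σ² + 1/τ₀²) = 5.60808/(5.60808+0.0205253) = 0.99635.
Posterior mean = w·x̄ + (1−w)·μ₀ = 0.99635·13.95 + 0.0036466·9.8 = 13.935. Posterior variance = 1/(5.60808+0.0205253) = 0.177664, so SD = 0.422.

Posterior mean ≈ 13.935; posterior SD ≈ 0.422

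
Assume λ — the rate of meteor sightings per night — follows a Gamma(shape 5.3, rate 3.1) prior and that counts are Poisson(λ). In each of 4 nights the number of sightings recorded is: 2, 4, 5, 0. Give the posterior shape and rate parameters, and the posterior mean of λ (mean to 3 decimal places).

Total count ∑xᵢ = 11 over n = 4 nights.
Gamma is conjugate to the Poisson likelihood: posterior is Gamma(shape = 5.3+11 = 16.3, rate = 3.1+4 = 7.1).
E[λ | data] = 16.3/7.1 = 2.296.

Posterior: Gamma(shape=16.3, rate=7.1); mean ≈ 2.296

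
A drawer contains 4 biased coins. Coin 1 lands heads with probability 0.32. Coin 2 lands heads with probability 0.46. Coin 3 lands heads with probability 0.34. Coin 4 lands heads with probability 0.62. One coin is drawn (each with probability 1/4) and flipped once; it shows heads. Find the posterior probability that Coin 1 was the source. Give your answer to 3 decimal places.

Tabulate prior·likelihood by source: [1] prior 0.25, lik 0.32, product 0.08000; [2] prior 0.25, lik 0.46, product 0.1150; [3] prior 0.25, lik 0.34, product 0.08500; [4] prior 0.25, lik 0.62, product 0.1550.
Normalizing constant = 0.43500; the posterior for Coin 1 is its product over the sum, 0.08000/0.43500 = 0.184.

Posterior probability ≈ 0.184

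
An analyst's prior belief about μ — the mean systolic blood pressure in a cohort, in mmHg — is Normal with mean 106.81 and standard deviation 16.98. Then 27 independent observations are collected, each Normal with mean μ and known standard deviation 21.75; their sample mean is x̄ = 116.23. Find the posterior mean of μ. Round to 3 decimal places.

Posterior mean ≈ 115.690

Prior precision 1/τ₀² = 1/16.98² = 0.00346836; data precision n/σ² = 27/21.75² = 0.0570749.
Posterior precision = 0.00346836 + 0.0570749 = 0.0605433.
Posterior mean = (0.00346836·106.81 + 0.0570749·116.23) / 0.0605433 = 115.690.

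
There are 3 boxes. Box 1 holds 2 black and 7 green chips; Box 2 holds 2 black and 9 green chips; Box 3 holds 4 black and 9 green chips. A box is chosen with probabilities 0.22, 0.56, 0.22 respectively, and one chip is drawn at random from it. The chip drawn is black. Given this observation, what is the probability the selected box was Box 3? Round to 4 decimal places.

Tabulate prior·likelihood by source: [1] prior 0.22, lik 0.2222, product 0.04889; [2] prior 0.56, lik 0.1818, product 0.1018; [3] prior 0.22, lik 0.3077, product 0.06769.
Normalizing constant = 0.21840; the posterior for Box 3 is its product over the sum, 0.06769/0.21840 = 0.3099.

Posterior probability ≈ 0.3099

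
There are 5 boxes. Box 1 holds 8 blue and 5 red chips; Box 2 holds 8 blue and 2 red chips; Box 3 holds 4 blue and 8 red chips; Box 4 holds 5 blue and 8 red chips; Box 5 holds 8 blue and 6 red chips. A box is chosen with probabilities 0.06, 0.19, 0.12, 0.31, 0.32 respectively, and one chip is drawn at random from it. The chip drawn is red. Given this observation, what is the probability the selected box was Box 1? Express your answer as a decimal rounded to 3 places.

Posterior probability ≈ 0.049

Tabulate prior·likelihood by source: [1] prior 0.06, lik 0.3846, product 0.02308; [2] prior 0.19, lik 0.2, product 0.03800; [3] prior 0.12, lik 0.6667, product 0.08000; [4] prior 0.31, lik 0.6154, product 0.1908; [5] prior 0.32, lik 0.4286, product 0.1371.
Normalizing constant = 0.46899; the posterior for Box 1 is its product over the sum, 0.02308/0.46899 = 0.049.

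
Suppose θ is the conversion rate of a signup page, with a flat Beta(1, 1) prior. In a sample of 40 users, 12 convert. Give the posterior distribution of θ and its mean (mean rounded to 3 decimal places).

Posterior: Beta(13, 29); mean ≈ 0.310

Observing 12 successes and 28 failures updates Beta(1, 1) by adding the success and failure counts to the two shape parameters: α = 1+12 = 13, β = 1+28 = 29.
Posterior mean = α/(α+β) = 13/42 = 0.310.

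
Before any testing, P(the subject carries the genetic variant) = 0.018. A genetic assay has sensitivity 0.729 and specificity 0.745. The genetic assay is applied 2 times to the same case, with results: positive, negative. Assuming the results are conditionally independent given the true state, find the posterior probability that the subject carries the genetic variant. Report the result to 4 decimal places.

Posterior P(H) ≈ 0.0187

Let H be the event that the subject carries the genetic variant; start with P(H) = 0.018. P('positive'|H) = 0.729, P('positive'|¬H) = 0.255.
Update on result 1 ('positive'): P(H) ← 0.729·0.0180 / (0.729·0.0180 + 0.255·0.9820) = 0.013122/0.26353 = 0.0498.
Update on result 2 ('negative'): P(H) ← 0.271·0.0498 / (0.271·0.0498 + 0.745·0.9502) = 0.013494/0.72140 = 0.0187.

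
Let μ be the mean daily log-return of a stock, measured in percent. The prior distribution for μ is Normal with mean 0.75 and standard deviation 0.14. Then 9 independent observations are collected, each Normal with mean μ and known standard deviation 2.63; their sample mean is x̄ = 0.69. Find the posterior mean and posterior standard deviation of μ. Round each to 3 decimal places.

Prior precision 1/τ₀² = 1/0.14² = 51.0204; data precision n/σ² = 9/2.63² = 1.30116.
Posterior precision = 51.0204 + 1.30116 = 52.3216, giving posterior SD = 1/√52.3216 = 0.138.
Posterior mean = (51.0204·0.75 + 1.30116·0.69) / 52.3216 = 0.749.

Posterior mean ≈ 0.749; posterior SD ≈ 0.138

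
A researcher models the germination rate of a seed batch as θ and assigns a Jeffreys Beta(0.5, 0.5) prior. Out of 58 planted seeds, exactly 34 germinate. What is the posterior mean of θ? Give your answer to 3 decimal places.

The binomial likelihood is conjugate to the Beta prior: with 34 successes and 24 failures, the posterior is Beta(0.5+34, 0.5+24) = Beta(34.5, 24.5).
Posterior mean = α/(α+β) = 34.5/59 = 0.585.

Posterior mean ≈ 0.585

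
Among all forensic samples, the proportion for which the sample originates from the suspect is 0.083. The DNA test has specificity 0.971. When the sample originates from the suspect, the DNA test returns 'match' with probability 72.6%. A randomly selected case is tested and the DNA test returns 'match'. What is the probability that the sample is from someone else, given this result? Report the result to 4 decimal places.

Write H for 'the sample originates from the suspect'. Prior odds H:¬H = 0.083/0.917 = 0.090513. For the 'match' outcome, the likelihood ratio is 0.726/0.029 = 25.034.
Posterior odds = 0.090513 × 25.034 = 2.2659, so P(H|E) = 2.2659/(1+2.2659) = 0.6938. Then P(¬H|E) = 1 − 0.6938 = 0.3062.

P(¬H | E) ≈ 0.3062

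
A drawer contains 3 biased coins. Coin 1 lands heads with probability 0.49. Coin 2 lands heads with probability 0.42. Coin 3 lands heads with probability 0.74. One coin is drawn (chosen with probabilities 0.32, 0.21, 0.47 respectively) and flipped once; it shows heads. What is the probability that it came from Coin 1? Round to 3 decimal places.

Posterior probability ≈ 0.265

Tabulate prior·likelihood by source: [1] prior 0.32, lik 0.49, product 0.1568; [2] prior 0.21, lik 0.42, product 0.08820; [3] prior 0.47, lik 0.74, product 0.3478.
Normalizing constant = 0.59280; the posterior for Coin 1 is its product over the sum, 0.1568/0.59280 = 0.265.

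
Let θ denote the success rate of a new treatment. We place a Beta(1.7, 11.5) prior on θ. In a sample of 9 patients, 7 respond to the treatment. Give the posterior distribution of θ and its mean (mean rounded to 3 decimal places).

The binomial likelihood is conjugate to the Beta prior: with 7 successes and 2 failures, the posterior is Beta(1.7+7, 11.5+2) = Beta(8.7, 13.5).
Posterior mean = α/(α+β) = 8.7/22.2 = 0.392.

Posterior: Beta(8.7, 13.5); mean ≈ 0.392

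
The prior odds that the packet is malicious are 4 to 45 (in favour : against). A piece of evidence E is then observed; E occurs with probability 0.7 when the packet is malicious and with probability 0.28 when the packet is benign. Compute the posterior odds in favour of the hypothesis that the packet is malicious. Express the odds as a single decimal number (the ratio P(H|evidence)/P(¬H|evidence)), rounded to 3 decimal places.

Posterior odds ≈ 0.222

Prior odds = 4/45 = 0.088889. In log-odds, ln(0.088889) = -2.4204.
Add log likelihood ratio: ln(2.5000) = 0.91629.
Posterior log-odds = -1.5041, so posterior odds = exp(-1.5041) = 0.22222.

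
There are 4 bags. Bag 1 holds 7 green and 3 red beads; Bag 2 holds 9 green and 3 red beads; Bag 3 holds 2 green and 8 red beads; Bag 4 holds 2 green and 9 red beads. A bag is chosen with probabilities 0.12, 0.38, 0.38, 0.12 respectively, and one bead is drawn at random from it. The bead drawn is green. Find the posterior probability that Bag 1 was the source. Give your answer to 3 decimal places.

Posterior probability ≈ 0.180

Tabulate prior·likelihood by source: [1] prior 0.12, lik 0.7, product 0.08400; [2] prior 0.38, lik 0.75, product 0.2850; [3] prior 0.38, lik 0.2, product 0.07600; [4] prior 0.12, lik 0.1818, product 0.02182.
Normalizing constant = 0.46682; the posterior for Bag 1 is its product over the sum, 0.08400/0.46682 = 0.180.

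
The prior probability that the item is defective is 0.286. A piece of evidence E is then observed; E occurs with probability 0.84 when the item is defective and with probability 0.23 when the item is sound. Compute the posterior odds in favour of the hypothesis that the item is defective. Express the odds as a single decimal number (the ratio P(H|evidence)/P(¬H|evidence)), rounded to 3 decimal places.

Prior odds = 0.286/(1−0.286) = 0.40056.
Likelihood ratio for E = 0.84/0.23 = 3.6522.
Posterior odds = prior odds × LR = 1.4629.

Posterior odds ≈ 1.463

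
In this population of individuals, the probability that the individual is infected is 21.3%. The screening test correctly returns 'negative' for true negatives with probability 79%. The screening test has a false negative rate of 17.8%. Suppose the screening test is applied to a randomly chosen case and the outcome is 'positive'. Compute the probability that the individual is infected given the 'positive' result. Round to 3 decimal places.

P(H | E) ≈ 0.514

Let H be the event that the individual is infected. P(H) = 0.213, so P(¬H) = 0.787. With E the 'positive' result, P(E|H) = 0.822 and P(E|¬H) = 0.21.
P(E) = 0.822·0.213 + 0.21·0.787 = 0.17509 + 0.16527 = 0.34036.
By Bayes' theorem, P(H|E) = 0.17509 / 0.34036 = 0.514.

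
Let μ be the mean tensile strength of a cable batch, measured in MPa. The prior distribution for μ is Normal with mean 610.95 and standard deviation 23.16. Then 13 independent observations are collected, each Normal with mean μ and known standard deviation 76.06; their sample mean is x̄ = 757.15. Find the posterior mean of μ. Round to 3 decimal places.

With known σ, the Normal prior is conjugate. Weight on the data is w = (n/σ²)/(n/σ² + 1/τ₀²) = 0.00224714/(0.00224714+0.00186433) = 0.54655.
Posterior mean = w·x̄ + (1−w)·μ₀ = 0.54655·757.15 + 0.45345·610.95 = 690.856.

Posterior mean ≈ 690.856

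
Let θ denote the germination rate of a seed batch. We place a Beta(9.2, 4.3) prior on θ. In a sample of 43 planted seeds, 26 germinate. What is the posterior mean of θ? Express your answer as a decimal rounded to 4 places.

Observing 26 successes and 17 failures updates Beta(9.2, 4.3) by adding the success and failure counts to the two shape parameters: α = 9.2+26 = 35.2, β = 4.3+17 = 21.3.
Posterior mean = α/(α+β) = 35.2/56.5 = 0.6230.

Posterior mean ≈ 0.6230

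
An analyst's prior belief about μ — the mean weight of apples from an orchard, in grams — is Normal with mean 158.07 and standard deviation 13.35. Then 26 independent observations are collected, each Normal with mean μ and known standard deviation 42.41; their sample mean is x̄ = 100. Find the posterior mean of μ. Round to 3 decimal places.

Posterior mean ≈ 116.237

Prior precision 1/τ₀² = 1/13.35² = 0.00561096; data precision n/σ² = 26/42.41² = 0.0144556.
Posterior precision = 0.00561096 + 0.0144556 = 0.0200666.
Posterior mean = (0.00561096·158.07 + 0.0144556·100) / 0.0200666 = 116.237.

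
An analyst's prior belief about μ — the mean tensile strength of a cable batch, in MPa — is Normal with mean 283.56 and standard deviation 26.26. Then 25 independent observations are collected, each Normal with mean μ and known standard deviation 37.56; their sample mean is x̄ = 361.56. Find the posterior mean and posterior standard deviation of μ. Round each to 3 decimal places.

With known σ, the Normal prior is conjugate. Weight on the data is w = (n/σ²)/(n/σ² + 1/τ₀²) = 0.0177210/(0.0177210+0.00145014) = 0.92436.
Posterior mean = w·x̄ + (1−w)·μ₀ = 0.92436·361.56 + 0.075642·283.56 = 355.660. Posterior variance = 1/(0.0177210+0.00145014) = 52.1617, so SD = 7.222.

Posterior mean ≈ 355.660; posterior SD ≈ 7.222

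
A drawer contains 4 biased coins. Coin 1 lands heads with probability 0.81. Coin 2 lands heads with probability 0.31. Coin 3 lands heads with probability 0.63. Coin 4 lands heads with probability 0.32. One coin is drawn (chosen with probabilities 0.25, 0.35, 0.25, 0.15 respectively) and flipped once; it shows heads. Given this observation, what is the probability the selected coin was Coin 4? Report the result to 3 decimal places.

Tabulate prior·likelihood by source: [1] prior 0.25, lik 0.81, product 0.2025; [2] prior 0.35, lik 0.31, product 0.1085; [3] prior 0.25, lik 0.63, product 0.1575; [4] prior 0.15, lik 0.32, product 0.04800.
Normalizing constant = 0.51650; the posterior for Coin 4 is its product over the sum, 0.04800/0.51650 = 0.093.

Posterior probability ≈ 0.093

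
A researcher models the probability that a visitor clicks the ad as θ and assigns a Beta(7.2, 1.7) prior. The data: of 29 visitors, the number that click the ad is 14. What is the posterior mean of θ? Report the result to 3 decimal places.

The binomial likelihood is conjugate to the Beta prior: with 14 successes and 15 failures, the posterior is Beta(7.2+14, 1.7+15) = Beta(21.2, 16.7).
Posterior mean = α/(α+β) = 21.2/37.9 = 0.559.

Posterior mean ≈ 0.559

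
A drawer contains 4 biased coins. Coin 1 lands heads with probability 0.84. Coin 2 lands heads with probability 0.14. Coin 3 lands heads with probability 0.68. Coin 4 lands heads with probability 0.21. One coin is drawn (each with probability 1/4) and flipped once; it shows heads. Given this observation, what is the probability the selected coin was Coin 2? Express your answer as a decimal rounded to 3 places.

Posterior probability ≈ 0.075

P(heads|C1) = 0.84; P(heads|C2) = 0.14; P(heads|C3) = 0.68; P(heads|C4) = 0.21.
Prior × likelihood for each source: 0.25·0.84=0.2100, 0.25·0.14=0.03500, 0.25·0.68=0.1700, 0.25·0.21=0.05250. Summing gives P(heads) = 0.46750.
P(Coin 2 | heads) = 0.03500 / 0.46750 = 0.075.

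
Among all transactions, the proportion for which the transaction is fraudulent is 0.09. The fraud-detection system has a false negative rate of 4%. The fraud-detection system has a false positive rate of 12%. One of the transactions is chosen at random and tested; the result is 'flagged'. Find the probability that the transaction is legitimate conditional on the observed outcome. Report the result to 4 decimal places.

P(¬H | E) ≈ 0.5583

Write H for 'the transaction is fraudulent'. Prior odds H:¬H = 0.09/0.91 = 0.098901. For the 'flagged' outcome, the likelihood ratio is 0.96/0.12 = 8.0000.
Posterior odds = 0.098901 × 8.0000 = 0.79121, so P(H|E) = 0.79121/(1+0.79121) = 0.4417. Then P(¬H|E) = 1 − 0.4417 = 0.5583.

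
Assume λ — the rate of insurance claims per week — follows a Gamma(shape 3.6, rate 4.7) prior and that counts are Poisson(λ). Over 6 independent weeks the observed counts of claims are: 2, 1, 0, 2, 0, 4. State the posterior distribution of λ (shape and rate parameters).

Posterior: Gamma(shape=12.6, rate=10.7)

Total count ∑xᵢ = 9 over n = 6 weeks.
Gamma is conjugate to the Poisson likelihood: posterior is Gamma(shape = 3.6+9 = 12.6, rate = 4.7+6 = 10.7).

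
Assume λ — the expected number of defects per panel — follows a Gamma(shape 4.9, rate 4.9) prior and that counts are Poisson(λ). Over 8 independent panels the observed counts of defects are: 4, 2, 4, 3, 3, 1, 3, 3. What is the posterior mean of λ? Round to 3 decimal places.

Total count ∑xᵢ = 23 over n = 8 panels.
Gamma is conjugate to the Poisson likelihood: posterior is Gamma(shape = 4.9+23 = 27.9, rate = 4.9+8 = 12.9).
E[λ | data] = 27.9/12.9 = 2.163.

Posterior mean ≈ 2.163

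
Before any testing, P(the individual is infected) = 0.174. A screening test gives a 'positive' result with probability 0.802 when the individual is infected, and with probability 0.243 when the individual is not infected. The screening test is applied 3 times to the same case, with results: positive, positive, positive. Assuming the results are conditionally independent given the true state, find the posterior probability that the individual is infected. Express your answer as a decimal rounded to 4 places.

With H the event that the individual is infected, the joint likelihood of the observed sequence is P(data|H) = 0.802·0.802·0.802 = 0.51585 and P(data|¬H) = 0.243·0.243·0.243 = 0.014349.
Bayes: P(H|data) = 0.174·0.51585 / (0.174·0.51585 + 0.826·0.014349) = 0.089758/0.10161 = 0.8834.

Posterior P(H) ≈ 0.8834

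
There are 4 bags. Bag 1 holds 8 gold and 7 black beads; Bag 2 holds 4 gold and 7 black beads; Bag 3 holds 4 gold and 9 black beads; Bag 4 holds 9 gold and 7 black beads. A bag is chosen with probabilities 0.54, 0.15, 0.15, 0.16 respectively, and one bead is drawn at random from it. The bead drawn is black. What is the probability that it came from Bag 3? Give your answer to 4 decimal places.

Posterior probability ≈ 0.1992

P(black|Bag 1) = 0.4667; P(black|Bag 2) = 0.6364; P(black|Bag 3) = 0.6923; P(black|Bag 4) = 0.4375.
Prior × likelihood for each source: 0.54·0.4667=0.2520, 0.15·0.6364=0.09545, 0.15·0.6923=0.1038, 0.16·0.4375=0.07000. Summing gives P(black) = 0.52130.
P(Bag 3 | black) = 0.1038 / 0.52130 = 0.1992.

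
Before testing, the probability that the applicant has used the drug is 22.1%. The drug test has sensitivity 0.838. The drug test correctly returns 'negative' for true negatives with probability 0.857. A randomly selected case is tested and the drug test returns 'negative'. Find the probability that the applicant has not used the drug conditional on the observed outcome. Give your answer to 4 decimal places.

Let H be the event that the applicant has used the drug. P(H) = 0.221, so P(¬H) = 0.779. With E the 'negative' result, P(E|H) = 0.162 and P(E|¬H) = 0.857.
P(E) = 0.162·0.221 + 0.857·0.779 = 0.035802 + 0.66760 = 0.70341.
By Bayes' theorem, P(H|E) = 0.035802 / 0.70341 = 0.0509. Hence P(¬H|E) = 1 − 0.0509 = 0.9491.

P(¬H | E) ≈ 0.9491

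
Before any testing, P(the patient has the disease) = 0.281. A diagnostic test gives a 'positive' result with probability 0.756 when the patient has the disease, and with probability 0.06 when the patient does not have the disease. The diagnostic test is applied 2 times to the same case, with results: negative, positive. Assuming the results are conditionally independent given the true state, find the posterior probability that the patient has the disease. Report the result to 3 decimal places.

Let H be the event that the patient has the disease; start with P(H) = 0.281. P('positive'|H) = 0.756, P('positive'|¬H) = 0.06.
Update on result 1 ('negative'): P(H) ← 0.244·0.2810 / (0.244·0.2810 + 0.94·0.7190) = 0.068564/0.74442 = 0.0921.
Update on result 2 ('positive'): P(H) ← 0.756·0.0921 / (0.756·0.0921 + 0.06·0.9079) = 0.069630/0.12410 = 0.5611.

Posterior P(H) ≈ 0.561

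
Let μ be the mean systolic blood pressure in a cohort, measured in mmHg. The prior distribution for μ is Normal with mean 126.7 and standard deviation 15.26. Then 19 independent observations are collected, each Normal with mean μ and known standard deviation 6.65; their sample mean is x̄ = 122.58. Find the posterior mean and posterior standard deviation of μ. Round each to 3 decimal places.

Posterior mean ≈ 122.621; posterior SD ≈ 1.518

With known σ, the Normal prior is conjugate. Weight on the data is w = (n/σ²)/(n/σ² + 1/τ₀²) = 0.429646/(0.429646+0.00429429) = 0.99010.
Posterior mean = w·x̄ + (1−w)·μ₀ = 0.99010·122.58 + 0.0098960·126.7 = 122.621. Posterior variance = 1/(0.429646+0.00429429) = 2.30447, so SD = 1.518.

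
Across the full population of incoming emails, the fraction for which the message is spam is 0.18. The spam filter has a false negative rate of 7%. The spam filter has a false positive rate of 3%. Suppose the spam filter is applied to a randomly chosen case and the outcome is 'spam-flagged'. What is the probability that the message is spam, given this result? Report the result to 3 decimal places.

P(H | E) ≈ 0.872

Let H be the event that the message is spam. P(H) = 0.18, so P(¬H) = 0.82. With E the 'spam-flagged' result, P(E|H) = 0.93 and P(E|¬H) = 0.03.
P(E) = 0.93·0.18 + 0.03·0.82 = 0.16740 + 0.024600 = 0.19200.
By Bayes' theorem, P(H|E) = 0.16740 / 0.19200 = 0.872.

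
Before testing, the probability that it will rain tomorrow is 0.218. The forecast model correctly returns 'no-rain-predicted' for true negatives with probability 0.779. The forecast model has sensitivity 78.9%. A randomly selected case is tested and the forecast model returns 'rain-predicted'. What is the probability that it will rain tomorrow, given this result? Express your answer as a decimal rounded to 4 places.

Let H be the event that it will rain tomorrow. P(H) = 0.218, so P(¬H) = 0.782. With E the 'rain-predicted' result, P(E|H) = 0.789 and P(E|¬H) = 0.221.
P(E) = 0.789·0.218 + 0.221·0.782 = 0.17200 + 0.17282 = 0.34482.
By Bayes' theorem, P(H|E) = 0.17200 / 0.34482 = 0.4988.

P(H | E) ≈ 0.4988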